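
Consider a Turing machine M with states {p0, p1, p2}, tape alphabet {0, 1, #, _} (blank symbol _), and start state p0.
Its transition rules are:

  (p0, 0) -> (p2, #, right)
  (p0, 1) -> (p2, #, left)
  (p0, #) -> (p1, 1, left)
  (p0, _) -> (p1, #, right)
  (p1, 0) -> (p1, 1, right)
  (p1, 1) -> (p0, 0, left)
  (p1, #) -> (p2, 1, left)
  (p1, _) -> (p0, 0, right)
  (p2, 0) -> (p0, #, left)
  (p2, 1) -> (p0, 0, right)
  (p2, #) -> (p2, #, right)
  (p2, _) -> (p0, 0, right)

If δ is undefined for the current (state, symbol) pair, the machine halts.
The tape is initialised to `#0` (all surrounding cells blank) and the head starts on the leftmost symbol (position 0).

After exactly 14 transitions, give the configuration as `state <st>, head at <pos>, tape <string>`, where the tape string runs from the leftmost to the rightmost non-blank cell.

state=p0 head=0 tape=__[#]0   (p0,#)→(p1,1,left)
state=p1 head=-1 tape=_[_]10   (p1,_)→(p0,0,right)
state=p0 head=0 tape=_0[1]0   (p0,1)→(p2,#,left)
state=p2 head=-1 tape=_[0]#0   (p2,0)→(p0,#,left)
state=p0 head=-2 tape=[_]##0   (p0,_)→(p1,#,right)
state=p1 head=-1 tape=#[#]#0   (p1,#)→(p2,1,left)
state=p2 head=-2 tape=[#]1#0   (p2,#)→(p2,#,right)
state=p2 head=-1 tape=#[1]#0   (p2,1)→(p0,0,right)
state=p0 head=0 tape=#0[#]0   (p0,#)→(p1,1,left)
state=p1 head=-1 tape=#[0]10   (p1,0)→(p1,1,right)
state=p1 head=0 tape=#1[1]0   (p1,1)→(p0,0,left)
state=p0 head=-1 tape=#[1]00   (p0,1)→(p2,#,left)
state=p2 head=-2 tape=[#]#00   (p2,#)→(p2,#,right)
state=p2 head=-1 tape=#[#]00   (p2,#)→(p2,#,right)
state=p2 head=0 tape=##[0]0
After 14 steps: state p2, head at 0, tape ##00.

state p2, head at 0, tape ##00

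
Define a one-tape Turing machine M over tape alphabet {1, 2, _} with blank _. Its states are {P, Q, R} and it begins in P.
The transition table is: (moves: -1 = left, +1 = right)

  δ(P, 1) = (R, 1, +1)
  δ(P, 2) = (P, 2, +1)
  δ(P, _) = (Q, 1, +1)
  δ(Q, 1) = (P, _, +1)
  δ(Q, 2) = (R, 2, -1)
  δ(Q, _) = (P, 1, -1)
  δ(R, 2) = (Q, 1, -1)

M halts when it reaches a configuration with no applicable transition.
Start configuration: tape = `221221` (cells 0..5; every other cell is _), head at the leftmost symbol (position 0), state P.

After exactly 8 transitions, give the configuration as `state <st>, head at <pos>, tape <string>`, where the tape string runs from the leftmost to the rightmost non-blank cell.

P | [2]21221   read 2 → write 2, move +1, go to P
P | 2[2]1221   read 2 → write 2, move +1, go to P
P | 22[1]221   read 1 → write 1, move +1, go to R
R | 221[2]21   read 2 → write 1, move -1, go to Q
Q | 22[1]121   read 1 → write _, move +1, go to P
P | 22_[1]21   read 1 → write 1, move +1, go to R
R | 22_1[2]1   read 2 → write 1, move -1, go to Q
Q | 22_[1]11   read 1 → write _, move +1, go to P
P | 22__[1]1
After 8 steps: state P, head at 4, tape 22__11.

state P, head at 4, tape 22__11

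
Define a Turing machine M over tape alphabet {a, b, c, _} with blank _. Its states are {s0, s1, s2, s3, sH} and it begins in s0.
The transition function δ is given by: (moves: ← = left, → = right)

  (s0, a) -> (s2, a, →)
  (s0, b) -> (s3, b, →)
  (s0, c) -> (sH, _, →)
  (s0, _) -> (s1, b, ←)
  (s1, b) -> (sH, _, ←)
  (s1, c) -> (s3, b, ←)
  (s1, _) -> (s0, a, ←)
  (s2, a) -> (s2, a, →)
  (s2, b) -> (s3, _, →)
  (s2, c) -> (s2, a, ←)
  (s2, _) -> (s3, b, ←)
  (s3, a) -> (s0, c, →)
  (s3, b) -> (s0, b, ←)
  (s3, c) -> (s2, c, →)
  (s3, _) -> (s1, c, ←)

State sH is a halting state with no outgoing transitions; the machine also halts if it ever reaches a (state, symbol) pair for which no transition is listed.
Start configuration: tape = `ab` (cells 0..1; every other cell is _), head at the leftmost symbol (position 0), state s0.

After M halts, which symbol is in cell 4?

c

state=s0 head=0 tape=[a]b___   (s0,a)→(s2,a,→)
state=s2 head=1 tape=a[b]___   (s2,b)→(s3,_,→)
state=s3 head=2 tape=a_[_]__   (s3,_)→(s1,c,←)
state=s1 head=1 tape=a[_]c__   (s1,_)→(s0,a,←)
state=s0 head=0 tape=[a]ac__   (s0,a)→(s2,a,→)
state=s2 head=1 tape=a[a]c__   (s2,a)→(s2,a,→)
state=s2 head=2 tape=aa[c]__   (s2,c)→(s2,a,←)
state=s2 head=1 tape=a[a]a__   (s2,a)→(s2,a,→)
state=s2 head=2 tape=aa[a]__   (s2,a)→(s2,a,→)
state=s2 head=3 tape=aaa[_]_   (s2,_)→(s3,b,←)
state=s3 head=2 tape=aa[a]b_   (s3,a)→(s0,c,→)
state=s0 head=3 tape=aac[b]_   (s0,b)→(s3,b,→)
state=s3 head=4 tape=aacb[_]   (s3,_)→(s1,c,←)
state=s1 head=3 tape=aac[b]c   (s1,b)→(sH,_,←)
state=sH head=2 tape=aa[c]_c
Cell 4 holds c when M halts.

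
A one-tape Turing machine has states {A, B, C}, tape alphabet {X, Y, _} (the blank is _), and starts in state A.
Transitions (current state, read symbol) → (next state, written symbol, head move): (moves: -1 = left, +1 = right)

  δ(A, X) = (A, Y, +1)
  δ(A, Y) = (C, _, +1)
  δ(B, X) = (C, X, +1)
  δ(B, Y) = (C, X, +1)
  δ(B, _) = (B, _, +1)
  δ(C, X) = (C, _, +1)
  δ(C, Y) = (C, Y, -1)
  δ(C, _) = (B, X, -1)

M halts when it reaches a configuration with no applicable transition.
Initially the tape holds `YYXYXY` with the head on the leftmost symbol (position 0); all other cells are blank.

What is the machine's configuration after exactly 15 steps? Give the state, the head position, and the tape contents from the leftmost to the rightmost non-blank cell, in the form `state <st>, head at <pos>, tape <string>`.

state B, head at -1, tape XYXYXY

A | _[Y]YXYXY   read Y → write _, move +1, go to C
C | __[Y]XYXY   read Y → write Y, move -1, go to C
C | _[_]YXYXY   read _ → write X, move -1, go to B
B | [_]XYXYXY   read _ → write _, move +1, go to B
B | _[X]YXYXY   read X → write X, move +1, go to C
C | _X[Y]XYXY   read Y → write Y, move -1, go to C
C | _[X]YXYXY   read X → write _, move +1, go to C
C | __[Y]XYXY   read Y → write Y, move -1, go to C
C | _[_]YXYXY   read _ → write X, move -1, go to B
B | [_]XYXYXY   read _ → write _, move +1, go to B
B | _[X]YXYXY   read X → write X, move +1, go to C
C | _X[Y]XYXY   read Y → write Y, move -1, go to C
C | _[X]YXYXY   read X → write _, move +1, go to C
C | __[Y]XYXY   read Y → write Y, move -1, go to C
C | _[_]YXYXY   read _ → write X, move -1, go to B
B | [_]XYXYXY
After 15 steps: state B, head at -1, tape XYXYXY.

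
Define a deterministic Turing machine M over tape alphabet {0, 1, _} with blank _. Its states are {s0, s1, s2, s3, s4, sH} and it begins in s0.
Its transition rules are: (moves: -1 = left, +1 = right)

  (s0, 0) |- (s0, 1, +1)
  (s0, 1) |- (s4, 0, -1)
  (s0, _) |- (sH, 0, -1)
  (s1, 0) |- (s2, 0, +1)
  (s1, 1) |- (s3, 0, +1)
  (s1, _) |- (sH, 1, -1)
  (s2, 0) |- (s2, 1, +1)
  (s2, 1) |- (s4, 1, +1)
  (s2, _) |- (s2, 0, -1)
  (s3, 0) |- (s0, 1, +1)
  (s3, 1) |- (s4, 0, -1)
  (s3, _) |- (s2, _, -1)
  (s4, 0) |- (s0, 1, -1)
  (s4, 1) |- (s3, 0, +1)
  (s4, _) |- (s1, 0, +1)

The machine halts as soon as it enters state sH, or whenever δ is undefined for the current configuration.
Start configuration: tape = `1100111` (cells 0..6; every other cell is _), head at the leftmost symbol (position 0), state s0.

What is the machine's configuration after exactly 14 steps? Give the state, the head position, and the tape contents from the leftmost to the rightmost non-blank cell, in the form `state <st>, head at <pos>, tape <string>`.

state=s0 head=0 tape=_[1]100111   (s0,1)→(s4,0,-1)
state=s4 head=-1 tape=[_]0100111   (s4,_)→(s1,0,+1)
state=s1 head=0 tape=0[0]100111   (s1,0)→(s2,0,+1)
state=s2 head=1 tape=00[1]00111   (s2,1)→(s4,1,+1)
state=s4 head=2 tape=001[0]0111   (s4,0)→(s0,1,-1)
state=s0 head=1 tape=00[1]10111   (s0,1)→(s4,0,-1)
state=s4 head=0 tape=0[0]010111   (s4,0)→(s0,1,-1)
state=s0 head=-1 tape=[0]1010111   (s0,0)→(s0,1,+1)
state=s0 head=0 tape=1[1]010111   (s0,1)→(s4,0,-1)
state=s4 head=-1 tape=[1]0010111   (s4,1)→(s3,0,+1)
state=s3 head=0 tape=0[0]010111   (s3,0)→(s0,1,+1)
state=s0 head=1 tape=01[0]10111   (s0,0)→(s0,1,+1)
state=s0 head=2 tape=011[1]0111   (s0,1)→(s4,0,-1)
state=s4 head=1 tape=01[1]00111   (s4,1)→(s3,0,+1)
state=s3 head=2 tape=010[0]0111
After 14 steps: state s3, head at 2, tape 01000111.

state s3, head at 2, tape 01000111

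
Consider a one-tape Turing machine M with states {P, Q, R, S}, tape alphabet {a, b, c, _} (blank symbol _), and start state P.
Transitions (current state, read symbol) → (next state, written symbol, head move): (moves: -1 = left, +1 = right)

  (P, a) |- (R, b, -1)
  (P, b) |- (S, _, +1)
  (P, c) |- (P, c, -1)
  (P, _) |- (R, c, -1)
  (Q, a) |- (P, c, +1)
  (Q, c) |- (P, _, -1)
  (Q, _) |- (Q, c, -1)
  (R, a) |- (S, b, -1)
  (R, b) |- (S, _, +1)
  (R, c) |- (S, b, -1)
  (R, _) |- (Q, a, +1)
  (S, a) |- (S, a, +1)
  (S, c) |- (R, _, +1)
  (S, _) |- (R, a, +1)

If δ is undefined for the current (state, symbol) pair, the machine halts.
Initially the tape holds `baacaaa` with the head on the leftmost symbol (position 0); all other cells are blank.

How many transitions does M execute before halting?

18

P | [b]aacaaa___   read b → write _, move +1, go to S
S | _[a]acaaa___   read a → write a, move +1, go to S
S | _a[a]caaa___   read a → write a, move +1, go to S
S | _aa[c]aaa___   read c → write _, move +1, go to R
R | _aa_[a]aa___   read a → write b, move -1, go to S
S | _aa[_]baa___   read _ → write a, move +1, go to R
R | _aaa[b]aa___   read b → write _, move +1, go to S
S | _aaa_[a]a___   read a → write a, move +1, go to S
S | _aaa_a[a]___   read a → write a, move +1, go to S
S | _aaa_aa[_]__   read _ → write a, move +1, go to R
R | _aaa_aaa[_]_   read _ → write a, move +1, go to Q
Q | _aaa_aaaa[_]   read _ → write c, move -1, go to Q
Q | _aaa_aaa[a]c   read a → write c, move +1, go to P
P | _aaa_aaac[c]   read c → write c, move -1, go to P
P | _aaa_aaa[c]c   read c → write c, move -1, go to P
P | _aaa_aa[a]cc   read a → write b, move -1, go to R
R | _aaa_a[a]bcc   read a → write b, move -1, go to S
S | _aaa_[a]bbcc   read a → write a, move +1, go to S
S | _aaa_a[b]bcc
M halts after 18 transitions.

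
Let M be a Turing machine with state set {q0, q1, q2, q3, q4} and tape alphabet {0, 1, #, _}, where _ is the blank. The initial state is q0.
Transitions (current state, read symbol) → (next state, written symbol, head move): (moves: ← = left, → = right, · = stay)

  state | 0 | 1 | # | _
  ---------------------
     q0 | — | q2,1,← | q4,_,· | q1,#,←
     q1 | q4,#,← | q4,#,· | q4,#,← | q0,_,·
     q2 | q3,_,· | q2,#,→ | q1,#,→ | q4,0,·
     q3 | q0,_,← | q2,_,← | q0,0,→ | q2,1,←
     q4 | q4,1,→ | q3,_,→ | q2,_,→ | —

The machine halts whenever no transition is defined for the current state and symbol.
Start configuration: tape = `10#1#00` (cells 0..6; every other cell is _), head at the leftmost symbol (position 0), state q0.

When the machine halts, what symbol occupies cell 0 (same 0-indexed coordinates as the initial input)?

#

q0 | _[1]0#1#00   read 1 → write 1, move ←, go to q2
q2 | [_]10#1#00   read _ → write 0, move ·, go to q4
q4 | [0]10#1#00   read 0 → write 1, move →, go to q4
q4 | 1[1]0#1#00   read 1 → write _, move →, go to q3
q3 | 1_[0]#1#00   read 0 → write _, move ←, go to q0
q0 | 1[_]_#1#00   read _ → write #, move ←, go to q1
q1 | [1]#_#1#00   read 1 → write #, move ·, go to q4
q4 | [#]#_#1#00   read # → write _, move →, go to q2
q2 | _[#]_#1#00   read # → write #, move →, go to q1
q1 | _#[_]#1#00   read _ → write _, move ·, go to q0
q0 | _#[_]#1#00   read _ → write #, move ←, go to q1
q1 | _[#]##1#00   read # → write #, move ←, go to q4
q4 | [_]###1#00
Cell 0 holds # when M halts.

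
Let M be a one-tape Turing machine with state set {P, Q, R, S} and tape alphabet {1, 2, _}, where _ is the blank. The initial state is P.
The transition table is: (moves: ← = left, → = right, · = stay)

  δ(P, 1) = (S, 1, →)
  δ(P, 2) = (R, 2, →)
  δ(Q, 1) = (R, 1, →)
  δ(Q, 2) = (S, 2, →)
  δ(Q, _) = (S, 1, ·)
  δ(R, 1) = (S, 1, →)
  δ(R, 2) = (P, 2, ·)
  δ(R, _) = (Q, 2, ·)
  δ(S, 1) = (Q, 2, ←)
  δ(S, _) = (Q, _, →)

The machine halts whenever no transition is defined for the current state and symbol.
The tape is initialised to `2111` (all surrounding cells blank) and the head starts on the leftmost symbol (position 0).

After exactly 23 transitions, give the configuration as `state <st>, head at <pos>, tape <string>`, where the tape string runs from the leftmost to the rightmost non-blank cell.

P | [2]111_____   read 2 → write 2, move →, go to R
R | 2[1]11_____   read 1 → write 1, move →, go to S
S | 21[1]1_____   read 1 → write 2, move ←, go to Q
Q | 2[1]21_____   read 1 → write 1, move →, go to R
R | 21[2]1_____   read 2 → write 2, move ·, go to P
P | 21[2]1_____   read 2 → write 2, move →, go to R
R | 212[1]_____   read 1 → write 1, move →, go to S
S | 2121[_]____   read _ → write _, move →, go to Q
Q | 2121_[_]___   read _ → write 1, move ·, go to S
S | 2121_[1]___   read 1 → write 2, move ←, go to Q
Q | 2121[_]2___   read _ → write 1, move ·, go to S
S | 2121[1]2___   read 1 → write 2, move ←, go to Q
Q | 212[1]22___   read 1 → write 1, move →, go to R
R | 2121[2]2___   read 2 → write 2, move ·, go to P
P | 2121[2]2___   read 2 → write 2, move →, go to R
R | 21212[2]___   read 2 → write 2, move ·, go to P
P | 21212[2]___   read 2 → write 2, move →, go to R
R | 212122[_]__   read _ → write 2, move ·, go to Q
Q | 212122[2]__   read 2 → write 2, move →, go to S
S | 2121222[_]_   read _ → write _, move →, go to Q
Q | 2121222_[_]   read _ → write 1, move ·, go to S
S | 2121222_[1]   read 1 → write 2, move ←, go to Q
Q | 2121222[_]2   read _ → write 1, move ·, go to S
S | 2121222[1]2
After 23 steps: state S, head at 7, tape 212122212.

state S, head at 7, tape 212122212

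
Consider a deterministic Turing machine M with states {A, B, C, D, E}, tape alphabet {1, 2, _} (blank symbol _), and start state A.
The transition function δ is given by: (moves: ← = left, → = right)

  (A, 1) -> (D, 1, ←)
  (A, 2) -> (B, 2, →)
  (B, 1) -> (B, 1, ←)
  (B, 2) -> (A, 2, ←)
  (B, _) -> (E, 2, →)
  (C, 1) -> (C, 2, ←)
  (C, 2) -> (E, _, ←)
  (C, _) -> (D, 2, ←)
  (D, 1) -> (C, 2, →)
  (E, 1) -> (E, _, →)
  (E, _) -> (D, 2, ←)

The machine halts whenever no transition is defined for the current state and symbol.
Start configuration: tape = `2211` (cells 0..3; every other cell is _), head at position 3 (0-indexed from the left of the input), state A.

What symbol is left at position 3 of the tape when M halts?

A | 221[1]   read 1 → write 1, move ←, go to D
D | 22[1]1   read 1 → write 2, move →, go to C
C | 222[1]   read 1 → write 2, move ←, go to C
C | 22[2]2   read 2 → write _, move ←, go to E
E | 2[2]_2
Cell 3 holds 2 when M halts.

2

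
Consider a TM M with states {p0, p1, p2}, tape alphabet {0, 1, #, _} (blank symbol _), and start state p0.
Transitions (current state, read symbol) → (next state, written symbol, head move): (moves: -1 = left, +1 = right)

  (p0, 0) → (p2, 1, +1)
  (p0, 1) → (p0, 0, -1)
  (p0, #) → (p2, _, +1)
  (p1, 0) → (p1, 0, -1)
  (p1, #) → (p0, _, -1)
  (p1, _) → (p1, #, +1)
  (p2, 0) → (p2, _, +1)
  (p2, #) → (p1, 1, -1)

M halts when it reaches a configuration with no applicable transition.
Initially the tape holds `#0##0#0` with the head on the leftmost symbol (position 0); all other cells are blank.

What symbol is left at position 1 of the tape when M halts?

#

state=p0 head=0 tape=[#]0##0#0   (p0,#)→(p2,_,+1)
state=p2 head=1 tape=_[0]##0#0   (p2,0)→(p2,_,+1)
state=p2 head=2 tape=__[#]#0#0   (p2,#)→(p1,1,-1)
state=p1 head=1 tape=_[_]1#0#0   (p1,_)→(p1,#,+1)
state=p1 head=2 tape=_#[1]#0#0
Cell 1 holds # when M halts.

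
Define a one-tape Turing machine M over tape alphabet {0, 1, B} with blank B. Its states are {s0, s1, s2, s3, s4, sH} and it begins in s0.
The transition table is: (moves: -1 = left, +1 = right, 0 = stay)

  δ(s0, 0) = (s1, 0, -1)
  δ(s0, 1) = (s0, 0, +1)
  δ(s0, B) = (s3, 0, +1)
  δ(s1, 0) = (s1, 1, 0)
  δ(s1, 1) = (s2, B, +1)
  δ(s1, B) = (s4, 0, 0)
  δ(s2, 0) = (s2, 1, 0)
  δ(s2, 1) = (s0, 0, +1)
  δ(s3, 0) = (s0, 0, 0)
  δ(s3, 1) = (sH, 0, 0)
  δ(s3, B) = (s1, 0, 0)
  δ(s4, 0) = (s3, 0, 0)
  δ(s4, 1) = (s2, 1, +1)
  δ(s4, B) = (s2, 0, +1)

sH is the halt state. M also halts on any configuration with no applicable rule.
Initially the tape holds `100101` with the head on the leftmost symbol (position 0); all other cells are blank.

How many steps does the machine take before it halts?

s0 | [1]00101BBB   read 1 → write 0, move +1, go to s0
s0 | 0[0]0101BBB   read 0 → write 0, move -1, go to s1
s1 | [0]00101BBB   read 0 → write 1, move 0, go to s1
s1 | [1]00101BBB   read 1 → write B, move +1, go to s2
s2 | B[0]0101BBB   read 0 → write 1, move 0, go to s2
s2 | B[1]0101BBB   read 1 → write 0, move +1, go to s0
s0 | B0[0]101BBB   read 0 → write 0, move -1, go to s1
s1 | B[0]0101BBB   read 0 → write 1, move 0, go to s1
s1 | B[1]0101BBB   read 1 → write B, move +1, go to s2
s2 | BB[0]101BBB   read 0 → write 1, move 0, go to s2
s2 | BB[1]101BBB   read 1 → write 0, move +1, go to s0
s0 | BB0[1]01BBB   read 1 → write 0, move +1, go to s0
s0 | BB00[0]1BBB   read 0 → write 0, move -1, go to s1
s1 | BB0[0]01BBB   read 0 → write 1, move 0, go to s1
s1 | BB0[1]01BBB   read 1 → write B, move +1, go to s2
s2 | BB0B[0]1BBB   read 0 → write 1, move 0, go to s2
s2 | BB0B[1]1BBB   read 1 → write 0, move +1, go to s0
s0 | BB0B0[1]BBB   read 1 → write 0, move +1, go to s0
s0 | BB0B00[B]BB   read B → write 0, move +1, go to s3
s3 | BB0B000[B]B   read B → write 0, move 0, go to s1
s1 | BB0B000[0]B   read 0 → write 1, move 0, go to s1
s1 | BB0B000[1]B   read 1 → write B, move +1, go to s2
s2 | BB0B000B[B]
M halts after 22 transitions.

22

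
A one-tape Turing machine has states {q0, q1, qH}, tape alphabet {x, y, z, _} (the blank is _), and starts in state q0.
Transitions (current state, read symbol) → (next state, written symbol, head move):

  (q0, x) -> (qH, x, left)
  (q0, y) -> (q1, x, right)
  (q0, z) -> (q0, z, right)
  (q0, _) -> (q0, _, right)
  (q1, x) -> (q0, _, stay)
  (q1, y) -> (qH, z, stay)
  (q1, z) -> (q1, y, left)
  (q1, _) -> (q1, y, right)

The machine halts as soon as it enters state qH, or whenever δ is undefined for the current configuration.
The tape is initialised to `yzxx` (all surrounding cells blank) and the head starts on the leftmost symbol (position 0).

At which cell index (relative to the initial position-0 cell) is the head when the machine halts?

q0 | [y]zxx   read y → write x, move right, go to q1
q1 | x[z]xx   read z → write y, move left, go to q1
q1 | [x]yxx   read x → write _, move stay, go to q0
q0 | [_]yxx   read _ → write _, move right, go to q0
q0 | _[y]xx   read y → write x, move right, go to q1
q1 | _x[x]x   read x → write _, move stay, go to q0
q0 | _x[_]x   read _ → write _, move right, go to q0
q0 | _x_[x]   read x → write x, move left, go to qH
qH | _x[_]x
At halt the head is at cell 2.

2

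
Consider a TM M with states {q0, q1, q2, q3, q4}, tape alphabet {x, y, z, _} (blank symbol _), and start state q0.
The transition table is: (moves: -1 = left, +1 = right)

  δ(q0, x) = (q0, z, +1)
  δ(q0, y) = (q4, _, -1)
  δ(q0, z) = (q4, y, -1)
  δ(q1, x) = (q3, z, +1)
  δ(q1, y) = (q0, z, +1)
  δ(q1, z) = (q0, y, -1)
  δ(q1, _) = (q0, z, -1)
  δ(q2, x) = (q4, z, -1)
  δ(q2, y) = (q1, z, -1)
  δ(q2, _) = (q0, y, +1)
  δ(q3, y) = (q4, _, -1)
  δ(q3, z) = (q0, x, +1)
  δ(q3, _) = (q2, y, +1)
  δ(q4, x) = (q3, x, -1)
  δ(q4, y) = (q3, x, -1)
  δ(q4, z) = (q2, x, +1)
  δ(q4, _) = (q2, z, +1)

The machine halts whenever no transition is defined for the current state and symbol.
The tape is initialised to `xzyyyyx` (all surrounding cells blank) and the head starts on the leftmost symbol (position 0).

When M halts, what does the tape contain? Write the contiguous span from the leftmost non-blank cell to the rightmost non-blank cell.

state=q0 head=0 tape=[x]zyyyyx   (q0,x)→(q0,z,+1)
state=q0 head=1 tape=z[z]yyyyx   (q0,z)→(q4,y,-1)
state=q4 head=0 tape=[z]yyyyyx   (q4,z)→(q2,x,+1)
state=q2 head=1 tape=x[y]yyyyx   (q2,y)→(q1,z,-1)
state=q1 head=0 tape=[x]zyyyyx   (q1,x)→(q3,z,+1)
state=q3 head=1 tape=z[z]yyyyx   (q3,z)→(q0,x,+1)
state=q0 head=2 tape=zx[y]yyyx   (q0,y)→(q4,_,-1)
state=q4 head=1 tape=z[x]_yyyx   (q4,x)→(q3,x,-1)
state=q3 head=0 tape=[z]x_yyyx   (q3,z)→(q0,x,+1)
state=q0 head=1 tape=x[x]_yyyx   (q0,x)→(q0,z,+1)
state=q0 head=2 tape=xz[_]yyyx
The non-blank tape span at halt is xz_yyyx.

xz_yyyx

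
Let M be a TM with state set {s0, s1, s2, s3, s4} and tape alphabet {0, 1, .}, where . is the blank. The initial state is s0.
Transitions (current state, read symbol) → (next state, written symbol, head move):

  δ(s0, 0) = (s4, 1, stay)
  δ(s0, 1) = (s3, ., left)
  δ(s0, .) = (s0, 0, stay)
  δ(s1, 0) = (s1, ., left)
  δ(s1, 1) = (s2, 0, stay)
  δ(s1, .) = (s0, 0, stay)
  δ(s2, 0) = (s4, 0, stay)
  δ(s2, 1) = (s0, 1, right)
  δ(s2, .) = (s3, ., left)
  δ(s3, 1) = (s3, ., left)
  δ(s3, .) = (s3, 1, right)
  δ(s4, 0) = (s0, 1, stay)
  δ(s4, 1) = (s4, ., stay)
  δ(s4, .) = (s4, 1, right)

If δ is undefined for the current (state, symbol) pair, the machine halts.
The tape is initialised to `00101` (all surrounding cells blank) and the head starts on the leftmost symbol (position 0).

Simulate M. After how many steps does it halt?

s0 | ..[0]0101   read 0 → write 1, move stay, go to s4
s4 | ..[1]0101   read 1 → write ., move stay, go to s4
s4 | ..[.]0101   read . → write 1, move right, go to s4
s4 | ..1[0]101   read 0 → write 1, move stay, go to s0
s0 | ..1[1]101   read 1 → write ., move left, go to s3
s3 | ..[1].101   read 1 → write ., move left, go to s3
s3 | .[.]..101   read . → write 1, move right, go to s3
s3 | .1[.].101   read . → write 1, move right, go to s3
s3 | .11[.]101   read . → write 1, move right, go to s3
s3 | .111[1]01   read 1 → write ., move left, go to s3
s3 | .11[1].01   read 1 → write ., move left, go to s3
s3 | .1[1]..01   read 1 → write ., move left, go to s3
s3 | .[1]...01   read 1 → write ., move left, go to s3
s3 | [.]....01   read . → write 1, move right, go to s3
s3 | 1[.]...01   read . → write 1, move right, go to s3
s3 | 11[.]..01   read . → write 1, move right, go to s3
s3 | 111[.].01   read . → write 1, move right, go to s3
s3 | 1111[.]01   read . → write 1, move right, go to s3
s3 | 11111[0]1
M halts after 18 transitions.

18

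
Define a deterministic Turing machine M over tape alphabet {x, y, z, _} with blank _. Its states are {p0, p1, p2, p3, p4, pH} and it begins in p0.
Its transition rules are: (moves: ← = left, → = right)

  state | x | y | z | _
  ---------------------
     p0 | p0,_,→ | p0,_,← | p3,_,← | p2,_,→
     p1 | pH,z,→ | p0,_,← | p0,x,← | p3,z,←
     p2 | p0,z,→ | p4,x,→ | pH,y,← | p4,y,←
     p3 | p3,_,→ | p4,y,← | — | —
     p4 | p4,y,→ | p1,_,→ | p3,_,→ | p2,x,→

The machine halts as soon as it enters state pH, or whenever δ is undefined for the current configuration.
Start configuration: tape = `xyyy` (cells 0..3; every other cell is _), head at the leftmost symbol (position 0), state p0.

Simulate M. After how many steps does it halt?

state=p0 head=0 tape=[x]yyy___   (p0,x)→(p0,_,→)
state=p0 head=1 tape=_[y]yy___   (p0,y)→(p0,_,←)
state=p0 head=0 tape=[_]_yy___   (p0,_)→(p2,_,→)
state=p2 head=1 tape=_[_]yy___   (p2,_)→(p4,y,←)
state=p4 head=0 tape=[_]yyy___   (p4,_)→(p2,x,→)
state=p2 head=1 tape=x[y]yy___   (p2,y)→(p4,x,→)
state=p4 head=2 tape=xx[y]y___   (p4,y)→(p1,_,→)
state=p1 head=3 tape=xx_[y]___   (p1,y)→(p0,_,←)
state=p0 head=2 tape=xx[_]____   (p0,_)→(p2,_,→)
state=p2 head=3 tape=xx_[_]___   (p2,_)→(p4,y,←)
state=p4 head=2 tape=xx[_]y___   (p4,_)→(p2,x,→)
state=p2 head=3 tape=xxx[y]___   (p2,y)→(p4,x,→)
state=p4 head=4 tape=xxxx[_]__   (p4,_)→(p2,x,→)
state=p2 head=5 tape=xxxxx[_]_   (p2,_)→(p4,y,←)
state=p4 head=4 tape=xxxx[x]y_   (p4,x)→(p4,y,→)
state=p4 head=5 tape=xxxxy[y]_   (p4,y)→(p1,_,→)
state=p1 head=6 tape=xxxxy_[_]   (p1,_)→(p3,z,←)
state=p3 head=5 tape=xxxxy[_]z
M halts after 17 transitions.

17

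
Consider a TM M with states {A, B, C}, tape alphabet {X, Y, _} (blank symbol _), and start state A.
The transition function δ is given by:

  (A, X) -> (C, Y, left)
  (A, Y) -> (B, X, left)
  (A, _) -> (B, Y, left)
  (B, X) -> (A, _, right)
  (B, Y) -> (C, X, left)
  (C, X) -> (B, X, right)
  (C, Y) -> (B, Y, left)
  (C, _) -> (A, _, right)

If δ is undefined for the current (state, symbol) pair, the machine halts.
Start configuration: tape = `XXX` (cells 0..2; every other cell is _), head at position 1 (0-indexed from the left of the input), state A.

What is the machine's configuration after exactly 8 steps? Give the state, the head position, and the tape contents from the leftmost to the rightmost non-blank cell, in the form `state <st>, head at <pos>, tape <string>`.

state=A head=1 tape=X[X]X   (A,X)→(C,Y,left)
state=C head=0 tape=[X]YX   (C,X)→(B,X,right)
state=B head=1 tape=X[Y]X   (B,Y)→(C,X,left)
state=C head=0 tape=[X]XX   (C,X)→(B,X,right)
state=B head=1 tape=X[X]X   (B,X)→(A,_,right)
state=A head=2 tape=X_[X]   (A,X)→(C,Y,left)
state=C head=1 tape=X[_]Y   (C,_)→(A,_,right)
state=A head=2 tape=X_[Y]   (A,Y)→(B,X,left)
state=B head=1 tape=X[_]X
After 8 steps: state B, head at 1, tape X_X.

state B, head at 1, tape X_X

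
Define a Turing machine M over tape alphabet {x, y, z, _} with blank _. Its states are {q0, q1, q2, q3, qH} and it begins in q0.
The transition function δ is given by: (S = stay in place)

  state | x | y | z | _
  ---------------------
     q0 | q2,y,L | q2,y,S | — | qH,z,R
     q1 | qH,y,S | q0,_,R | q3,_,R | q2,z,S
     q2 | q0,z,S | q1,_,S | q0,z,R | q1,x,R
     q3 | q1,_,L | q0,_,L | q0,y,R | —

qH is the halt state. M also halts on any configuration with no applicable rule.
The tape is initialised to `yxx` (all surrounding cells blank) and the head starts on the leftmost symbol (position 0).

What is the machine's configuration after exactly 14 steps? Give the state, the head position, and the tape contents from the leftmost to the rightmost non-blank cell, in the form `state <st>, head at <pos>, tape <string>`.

state q1, head at 2, tape zz

state=q0 head=0 tape=[y]xx   (q0,y)→(q2,y,S)
state=q2 head=0 tape=[y]xx   (q2,y)→(q1,_,S)
state=q1 head=0 tape=[_]xx   (q1,_)→(q2,z,S)
state=q2 head=0 tape=[z]xx   (q2,z)→(q0,z,R)
state=q0 head=1 tape=z[x]x   (q0,x)→(q2,y,L)
state=q2 head=0 tape=[z]yx   (q2,z)→(q0,z,R)
state=q0 head=1 tape=z[y]x   (q0,y)→(q2,y,S)
state=q2 head=1 tape=z[y]x   (q2,y)→(q1,_,S)
state=q1 head=1 tape=z[_]x   (q1,_)→(q2,z,S)
state=q2 head=1 tape=z[z]x   (q2,z)→(q0,z,R)
state=q0 head=2 tape=zz[x]   (q0,x)→(q2,y,L)
state=q2 head=1 tape=z[z]y   (q2,z)→(q0,z,R)
state=q0 head=2 tape=zz[y]   (q0,y)→(q2,y,S)
state=q2 head=2 tape=zz[y]   (q2,y)→(q1,_,S)
state=q1 head=2 tape=zz[_]
After 14 steps: state q1, head at 2, tape zz.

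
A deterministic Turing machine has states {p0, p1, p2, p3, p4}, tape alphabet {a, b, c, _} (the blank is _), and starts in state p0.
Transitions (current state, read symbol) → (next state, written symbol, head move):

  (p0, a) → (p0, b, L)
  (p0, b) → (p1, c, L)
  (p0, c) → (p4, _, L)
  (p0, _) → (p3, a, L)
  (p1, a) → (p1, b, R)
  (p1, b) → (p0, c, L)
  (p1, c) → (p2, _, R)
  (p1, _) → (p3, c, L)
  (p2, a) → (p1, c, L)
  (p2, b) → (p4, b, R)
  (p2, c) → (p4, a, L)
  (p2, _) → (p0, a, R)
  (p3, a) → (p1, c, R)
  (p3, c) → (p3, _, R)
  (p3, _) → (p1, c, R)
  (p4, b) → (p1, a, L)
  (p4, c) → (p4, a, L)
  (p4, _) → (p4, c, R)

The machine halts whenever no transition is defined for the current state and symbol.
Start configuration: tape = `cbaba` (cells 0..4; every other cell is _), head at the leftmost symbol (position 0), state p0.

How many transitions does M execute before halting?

state=p0 head=0 tape=_[c]baba   (p0,c)→(p4,_,L)
state=p4 head=-1 tape=[_]_baba   (p4,_)→(p4,c,R)
state=p4 head=0 tape=c[_]baba   (p4,_)→(p4,c,R)
state=p4 head=1 tape=cc[b]aba   (p4,b)→(p1,a,L)
state=p1 head=0 tape=c[c]aaba   (p1,c)→(p2,_,R)
state=p2 head=1 tape=c_[a]aba   (p2,a)→(p1,c,L)
state=p1 head=0 tape=c[_]caba   (p1,_)→(p3,c,L)
state=p3 head=-1 tape=[c]ccaba   (p3,c)→(p3,_,R)
state=p3 head=0 tape=_[c]caba   (p3,c)→(p3,_,R)
state=p3 head=1 tape=__[c]aba   (p3,c)→(p3,_,R)
state=p3 head=2 tape=___[a]ba   (p3,a)→(p1,c,R)
state=p1 head=3 tape=___c[b]a   (p1,b)→(p0,c,L)
state=p0 head=2 tape=___[c]ca   (p0,c)→(p4,_,L)
state=p4 head=1 tape=__[_]_ca   (p4,_)→(p4,c,R)
state=p4 head=2 tape=__c[_]ca   (p4,_)→(p4,c,R)
state=p4 head=3 tape=__cc[c]a   (p4,c)→(p4,a,L)
state=p4 head=2 tape=__c[c]aa   (p4,c)→(p4,a,L)
state=p4 head=1 tape=__[c]aaa   (p4,c)→(p4,a,L)
state=p4 head=0 tape=_[_]aaaa   (p4,_)→(p4,c,R)
state=p4 head=1 tape=_c[a]aaa
M halts after 19 transitions.

19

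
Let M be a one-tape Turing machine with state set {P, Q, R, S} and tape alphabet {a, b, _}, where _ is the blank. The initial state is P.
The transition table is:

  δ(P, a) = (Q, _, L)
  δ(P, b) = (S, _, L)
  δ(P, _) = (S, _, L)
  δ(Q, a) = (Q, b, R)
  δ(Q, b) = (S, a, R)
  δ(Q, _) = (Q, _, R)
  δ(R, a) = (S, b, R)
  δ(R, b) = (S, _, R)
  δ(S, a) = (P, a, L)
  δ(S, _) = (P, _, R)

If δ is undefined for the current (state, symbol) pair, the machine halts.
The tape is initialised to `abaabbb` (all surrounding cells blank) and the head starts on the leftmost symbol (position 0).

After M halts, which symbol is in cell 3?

b

state=P head=0 tape=_[a]baabbb   (P,a)→(Q,_,L)
state=Q head=-1 tape=[_]_baabbb   (Q,_)→(Q,_,R)
state=Q head=0 tape=_[_]baabbb   (Q,_)→(Q,_,R)
state=Q head=1 tape=__[b]aabbb   (Q,b)→(S,a,R)
state=S head=2 tape=__a[a]abbb   (S,a)→(P,a,L)
state=P head=1 tape=__[a]aabbb   (P,a)→(Q,_,L)
state=Q head=0 tape=_[_]_aabbb   (Q,_)→(Q,_,R)
state=Q head=1 tape=__[_]aabbb   (Q,_)→(Q,_,R)
state=Q head=2 tape=___[a]abbb   (Q,a)→(Q,b,R)
state=Q head=3 tape=___b[a]bbb   (Q,a)→(Q,b,R)
state=Q head=4 tape=___bb[b]bb   (Q,b)→(S,a,R)
state=S head=5 tape=___bba[b]b
Cell 3 holds b when M halts.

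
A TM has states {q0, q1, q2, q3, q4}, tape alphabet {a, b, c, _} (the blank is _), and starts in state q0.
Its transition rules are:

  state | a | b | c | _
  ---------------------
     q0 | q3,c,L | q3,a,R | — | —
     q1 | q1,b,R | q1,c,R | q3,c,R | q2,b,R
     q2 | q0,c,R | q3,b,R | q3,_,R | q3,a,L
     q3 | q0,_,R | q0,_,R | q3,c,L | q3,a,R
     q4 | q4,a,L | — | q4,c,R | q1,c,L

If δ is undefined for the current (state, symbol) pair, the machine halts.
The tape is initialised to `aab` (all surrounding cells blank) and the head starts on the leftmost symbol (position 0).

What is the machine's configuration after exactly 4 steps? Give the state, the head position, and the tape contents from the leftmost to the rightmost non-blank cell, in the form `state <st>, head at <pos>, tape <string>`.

q0 | _[a]ab   read a → write c, move L, go to q3
q3 | [_]cab   read _ → write a, move R, go to q3
q3 | a[c]ab   read c → write c, move L, go to q3
q3 | [a]cab   read a → write _, move R, go to q0
q0 | _[c]ab
After 4 steps: state q0, head at 0, tape cab.

state q0, head at 0, tape cab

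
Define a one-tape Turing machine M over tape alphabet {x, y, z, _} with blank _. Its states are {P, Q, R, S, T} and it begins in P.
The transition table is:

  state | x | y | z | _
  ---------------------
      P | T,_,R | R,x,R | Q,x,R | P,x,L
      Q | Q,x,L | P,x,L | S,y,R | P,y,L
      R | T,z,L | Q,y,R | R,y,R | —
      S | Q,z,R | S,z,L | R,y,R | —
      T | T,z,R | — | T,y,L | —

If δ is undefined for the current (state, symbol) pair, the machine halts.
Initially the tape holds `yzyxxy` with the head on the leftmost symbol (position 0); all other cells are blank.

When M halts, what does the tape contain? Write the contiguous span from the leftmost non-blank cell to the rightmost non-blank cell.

state=P head=0 tape=[y]zyxxy   (P,y)→(R,x,R)
state=R head=1 tape=x[z]yxxy   (R,z)→(R,y,R)
state=R head=2 tape=xy[y]xxy   (R,y)→(Q,y,R)
state=Q head=3 tape=xyy[x]xy   (Q,x)→(Q,x,L)
state=Q head=2 tape=xy[y]xxy   (Q,y)→(P,x,L)
state=P head=1 tape=x[y]xxxy   (P,y)→(R,x,R)
state=R head=2 tape=xx[x]xxy   (R,x)→(T,z,L)
state=T head=1 tape=x[x]zxxy   (T,x)→(T,z,R)
state=T head=2 tape=xz[z]xxy   (T,z)→(T,y,L)
state=T head=1 tape=x[z]yxxy   (T,z)→(T,y,L)
state=T head=0 tape=[x]yyxxy   (T,x)→(T,z,R)
state=T head=1 tape=z[y]yxxy
The non-blank tape span at halt is zyyxxy.

zyyxxy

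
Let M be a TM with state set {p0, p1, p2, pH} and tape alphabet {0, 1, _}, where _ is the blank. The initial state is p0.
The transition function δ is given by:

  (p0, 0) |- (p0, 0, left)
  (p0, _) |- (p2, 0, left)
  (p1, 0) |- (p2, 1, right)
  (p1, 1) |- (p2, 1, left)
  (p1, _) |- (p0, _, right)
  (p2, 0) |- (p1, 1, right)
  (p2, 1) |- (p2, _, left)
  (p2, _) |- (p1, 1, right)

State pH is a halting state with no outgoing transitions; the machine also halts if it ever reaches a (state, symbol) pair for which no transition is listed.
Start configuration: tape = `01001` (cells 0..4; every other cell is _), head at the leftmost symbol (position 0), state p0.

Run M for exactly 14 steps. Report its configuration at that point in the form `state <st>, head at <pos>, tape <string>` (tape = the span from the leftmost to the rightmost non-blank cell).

state p2, head at 0, tape 111_1001

state=p0 head=0 tape=___[0]1001   (p0,0)→(p0,0,left)
state=p0 head=-1 tape=__[_]01001   (p0,_)→(p2,0,left)
state=p2 head=-2 tape=_[_]001001   (p2,_)→(p1,1,right)
state=p1 head=-1 tape=_1[0]01001   (p1,0)→(p2,1,right)
state=p2 head=0 tape=_11[0]1001   (p2,0)→(p1,1,right)
state=p1 head=1 tape=_111[1]001   (p1,1)→(p2,1,left)
state=p2 head=0 tape=_11[1]1001   (p2,1)→(p2,_,left)
state=p2 head=-1 tape=_1[1]_1001   (p2,1)→(p2,_,left)
state=p2 head=-2 tape=_[1]__1001   (p2,1)→(p2,_,left)
state=p2 head=-3 tape=[_]___1001   (p2,_)→(p1,1,right)
state=p1 head=-2 tape=1[_]__1001   (p1,_)→(p0,_,right)
state=p0 head=-1 tape=1_[_]_1001   (p0,_)→(p2,0,left)
state=p2 head=-2 tape=1[_]0_1001   (p2,_)→(p1,1,right)
state=p1 head=-1 tape=11[0]_1001   (p1,0)→(p2,1,right)
state=p2 head=0 tape=111[_]1001
After 14 steps: state p2, head at 0, tape 111_1001.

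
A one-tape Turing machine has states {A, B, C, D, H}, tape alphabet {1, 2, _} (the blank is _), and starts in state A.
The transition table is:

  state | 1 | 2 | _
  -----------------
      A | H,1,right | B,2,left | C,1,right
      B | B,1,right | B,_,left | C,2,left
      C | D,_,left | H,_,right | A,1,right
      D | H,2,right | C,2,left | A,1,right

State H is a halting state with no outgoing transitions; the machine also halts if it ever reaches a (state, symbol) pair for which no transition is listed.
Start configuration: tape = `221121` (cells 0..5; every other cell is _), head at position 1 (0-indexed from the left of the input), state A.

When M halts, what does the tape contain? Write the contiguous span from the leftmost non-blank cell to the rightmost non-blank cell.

state=A head=1 tape=___2[2]1121   (A,2)→(B,2,left)
state=B head=0 tape=___[2]21121   (B,2)→(B,_,left)
state=B head=-1 tape=__[_]_21121   (B,_)→(C,2,left)
state=C head=-2 tape=_[_]2_21121   (C,_)→(A,1,right)
state=A head=-1 tape=_1[2]_21121   (A,2)→(B,2,left)
state=B head=-2 tape=_[1]2_21121   (B,1)→(B,1,right)
state=B head=-1 tape=_1[2]_21121   (B,2)→(B,_,left)
state=B head=-2 tape=_[1]__21121   (B,1)→(B,1,right)
state=B head=-1 tape=_1[_]_21121   (B,_)→(C,2,left)
state=C head=-2 tape=_[1]2_21121   (C,1)→(D,_,left)
state=D head=-3 tape=[_]_2_21121   (D,_)→(A,1,right)
state=A head=-2 tape=1[_]2_21121   (A,_)→(C,1,right)
state=C head=-1 tape=11[2]_21121   (C,2)→(H,_,right)
state=H head=0 tape=11_[_]21121
The non-blank tape span at halt is 11__21121.

11__21121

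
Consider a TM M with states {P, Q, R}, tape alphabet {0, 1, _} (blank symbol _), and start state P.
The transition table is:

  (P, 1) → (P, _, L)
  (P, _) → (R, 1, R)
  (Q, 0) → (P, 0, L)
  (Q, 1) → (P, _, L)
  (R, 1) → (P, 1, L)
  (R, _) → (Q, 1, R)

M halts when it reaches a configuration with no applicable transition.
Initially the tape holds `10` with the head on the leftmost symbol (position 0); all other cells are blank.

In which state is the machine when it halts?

Q

P | __[1]0   read 1 → write _, move L, go to P
P | _[_]_0   read _ → write 1, move R, go to R
R | _1[_]0   read _ → write 1, move R, go to Q
Q | _11[0]   read 0 → write 0, move L, go to P
P | _1[1]0   read 1 → write _, move L, go to P
P | _[1]_0   read 1 → write _, move L, go to P
P | [_]__0   read _ → write 1, move R, go to R
R | 1[_]_0   read _ → write 1, move R, go to Q
Q | 11[_]0
No transition is defined for (Q, _); M halts in state Q.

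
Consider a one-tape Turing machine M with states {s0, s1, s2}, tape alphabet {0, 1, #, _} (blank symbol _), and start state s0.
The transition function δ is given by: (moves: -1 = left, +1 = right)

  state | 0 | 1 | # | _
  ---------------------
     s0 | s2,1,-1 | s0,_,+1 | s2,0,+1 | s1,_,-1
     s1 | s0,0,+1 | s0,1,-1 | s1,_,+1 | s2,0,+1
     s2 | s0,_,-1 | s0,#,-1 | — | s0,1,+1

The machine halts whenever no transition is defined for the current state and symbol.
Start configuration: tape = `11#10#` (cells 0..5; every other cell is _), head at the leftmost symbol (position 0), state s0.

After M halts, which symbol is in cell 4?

state=s0 head=0 tape=[1]1#10#__   (s0,1)→(s0,_,+1)
state=s0 head=1 tape=_[1]#10#__   (s0,1)→(s0,_,+1)
state=s0 head=2 tape=__[#]10#__   (s0,#)→(s2,0,+1)
state=s2 head=3 tape=__0[1]0#__   (s2,1)→(s0,#,-1)
state=s0 head=2 tape=__[0]#0#__   (s0,0)→(s2,1,-1)
state=s2 head=1 tape=_[_]1#0#__   (s2,_)→(s0,1,+1)
state=s0 head=2 tape=_1[1]#0#__   (s0,1)→(s0,_,+1)
state=s0 head=3 tape=_1_[#]0#__   (s0,#)→(s2,0,+1)
state=s2 head=4 tape=_1_0[0]#__   (s2,0)→(s0,_,-1)
state=s0 head=3 tape=_1_[0]_#__   (s0,0)→(s2,1,-1)
state=s2 head=2 tape=_1[_]1_#__   (s2,_)→(s0,1,+1)
state=s0 head=3 tape=_11[1]_#__   (s0,1)→(s0,_,+1)
state=s0 head=4 tape=_11_[_]#__   (s0,_)→(s1,_,-1)
state=s1 head=3 tape=_11[_]_#__   (s1,_)→(s2,0,+1)
state=s2 head=4 tape=_110[_]#__   (s2,_)→(s0,1,+1)
state=s0 head=5 tape=_1101[#]__   (s0,#)→(s2,0,+1)
state=s2 head=6 tape=_11010[_]_   (s2,_)→(s0,1,+1)
state=s0 head=7 tape=_110101[_]   (s0,_)→(s1,_,-1)
state=s1 head=6 tape=_11010[1]_   (s1,1)→(s0,1,-1)
state=s0 head=5 tape=_1101[0]1_   (s0,0)→(s2,1,-1)
state=s2 head=4 tape=_110[1]11_   (s2,1)→(s0,#,-1)
state=s0 head=3 tape=_11[0]#11_   (s0,0)→(s2,1,-1)
state=s2 head=2 tape=_1[1]1#11_   (s2,1)→(s0,#,-1)
state=s0 head=1 tape=_[1]#1#11_   (s0,1)→(s0,_,+1)
state=s0 head=2 tape=__[#]1#11_   (s0,#)→(s2,0,+1)
state=s2 head=3 tape=__0[1]#11_   (s2,1)→(s0,#,-1)
state=s0 head=2 tape=__[0]##11_   (s0,0)→(s2,1,-1)
state=s2 head=1 tape=_[_]1##11_   (s2,_)→(s0,1,+1)
state=s0 head=2 tape=_1[1]##11_   (s0,1)→(s0,_,+1)
state=s0 head=3 tape=_1_[#]#11_   (s0,#)→(s2,0,+1)
state=s2 head=4 tape=_1_0[#]11_
Cell 4 holds # when M halts.

#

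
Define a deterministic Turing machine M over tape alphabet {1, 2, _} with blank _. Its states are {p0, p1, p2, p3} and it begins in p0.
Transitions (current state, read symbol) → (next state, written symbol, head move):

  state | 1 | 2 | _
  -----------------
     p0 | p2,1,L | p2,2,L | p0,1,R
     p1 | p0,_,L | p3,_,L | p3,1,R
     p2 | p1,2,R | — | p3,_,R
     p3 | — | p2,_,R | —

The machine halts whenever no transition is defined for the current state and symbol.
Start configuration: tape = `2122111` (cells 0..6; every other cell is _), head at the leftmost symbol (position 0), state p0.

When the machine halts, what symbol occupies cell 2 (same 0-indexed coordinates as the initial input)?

_

state=p0 head=0 tape=_[2]122111   (p0,2)→(p2,2,L)
state=p2 head=-1 tape=[_]2122111   (p2,_)→(p3,_,R)
state=p3 head=0 tape=_[2]122111   (p3,2)→(p2,_,R)
state=p2 head=1 tape=__[1]22111   (p2,1)→(p1,2,R)
state=p1 head=2 tape=__2[2]2111   (p1,2)→(p3,_,L)
state=p3 head=1 tape=__[2]_2111   (p3,2)→(p2,_,R)
state=p2 head=2 tape=___[_]2111   (p2,_)→(p3,_,R)
state=p3 head=3 tape=____[2]111   (p3,2)→(p2,_,R)
state=p2 head=4 tape=_____[1]11   (p2,1)→(p1,2,R)
state=p1 head=5 tape=_____2[1]1   (p1,1)→(p0,_,L)
state=p0 head=4 tape=_____[2]_1   (p0,2)→(p2,2,L)
state=p2 head=3 tape=____[_]2_1   (p2,_)→(p3,_,R)
state=p3 head=4 tape=_____[2]_1   (p3,2)→(p2,_,R)
state=p2 head=5 tape=______[_]1   (p2,_)→(p3,_,R)
state=p3 head=6 tape=_______[1]
Cell 2 holds _ when M halts.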